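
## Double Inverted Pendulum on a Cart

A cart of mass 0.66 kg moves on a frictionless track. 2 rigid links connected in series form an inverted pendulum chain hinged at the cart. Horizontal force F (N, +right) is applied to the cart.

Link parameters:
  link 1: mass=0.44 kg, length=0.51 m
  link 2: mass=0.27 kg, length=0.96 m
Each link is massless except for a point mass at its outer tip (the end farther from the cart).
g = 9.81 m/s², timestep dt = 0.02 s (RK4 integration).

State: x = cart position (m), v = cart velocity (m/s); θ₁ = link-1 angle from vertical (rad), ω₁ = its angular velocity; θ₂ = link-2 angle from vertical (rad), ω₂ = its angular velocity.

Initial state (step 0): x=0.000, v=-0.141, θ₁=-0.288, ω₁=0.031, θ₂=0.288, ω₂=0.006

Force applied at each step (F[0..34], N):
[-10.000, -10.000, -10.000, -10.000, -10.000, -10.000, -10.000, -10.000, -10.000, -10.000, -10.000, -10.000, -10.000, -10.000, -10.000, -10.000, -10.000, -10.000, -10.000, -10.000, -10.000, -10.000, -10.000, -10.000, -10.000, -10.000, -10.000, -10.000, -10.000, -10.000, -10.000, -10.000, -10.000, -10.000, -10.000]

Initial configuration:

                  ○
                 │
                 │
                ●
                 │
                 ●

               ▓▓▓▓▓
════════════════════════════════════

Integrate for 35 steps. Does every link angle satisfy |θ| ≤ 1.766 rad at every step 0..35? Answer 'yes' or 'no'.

Answer: no

Derivation:
apply F[0]=-10.000 → step 1: x=-0.005, v=-0.378, θ₁=-0.285, ω₁=0.250, θ₂=0.290, ω₂=0.203
apply F[1]=-10.000 → step 2: x=-0.015, v=-0.617, θ₁=-0.278, ω₁=0.476, θ₂=0.296, ω₂=0.399
apply F[2]=-10.000 → step 3: x=-0.030, v=-0.859, θ₁=-0.266, ω₁=0.716, θ₂=0.306, ω₂=0.591
apply F[3]=-10.000 → step 4: x=-0.050, v=-1.106, θ₁=-0.249, ω₁=0.976, θ₂=0.320, ω₂=0.778
apply F[4]=-10.000 → step 5: x=-0.074, v=-1.359, θ₁=-0.227, ω₁=1.265, θ₂=0.337, ω₂=0.956
apply F[5]=-10.000 → step 6: x=-0.104, v=-1.619, θ₁=-0.198, ω₁=1.590, θ₂=0.358, ω₂=1.123
apply F[6]=-10.000 → step 7: x=-0.139, v=-1.889, θ₁=-0.163, ω₁=1.959, θ₂=0.382, ω₂=1.275
apply F[7]=-10.000 → step 8: x=-0.180, v=-2.169, θ₁=-0.120, ω₁=2.382, θ₂=0.409, ω₂=1.404
apply F[8]=-10.000 → step 9: x=-0.226, v=-2.459, θ₁=-0.067, ω₁=2.866, θ₂=0.438, ω₂=1.504
apply F[9]=-10.000 → step 10: x=-0.278, v=-2.759, θ₁=-0.005, ω₁=3.414, θ₂=0.469, ω₂=1.568
apply F[10]=-10.000 → step 11: x=-0.336, v=-3.063, θ₁=0.070, ω₁=4.025, θ₂=0.500, ω₂=1.587
apply F[11]=-10.000 → step 12: x=-0.400, v=-3.360, θ₁=0.157, ω₁=4.679, θ₂=0.532, ω₂=1.559
apply F[12]=-10.000 → step 13: x=-0.470, v=-3.634, θ₁=0.257, ω₁=5.343, θ₂=0.562, ω₂=1.488
apply F[13]=-10.000 → step 14: x=-0.546, v=-3.864, θ₁=0.370, ω₁=5.964, θ₂=0.591, ω₂=1.394
apply F[14]=-10.000 → step 15: x=-0.625, v=-4.033, θ₁=0.495, ω₁=6.491, θ₂=0.618, ω₂=1.309
apply F[15]=-10.000 → step 16: x=-0.706, v=-4.133, θ₁=0.629, ω₁=6.892, θ₂=0.644, ω₂=1.268
apply F[16]=-10.000 → step 17: x=-0.789, v=-4.167, θ₁=0.770, ω₁=7.171, θ₂=0.669, ω₂=1.296
apply F[17]=-10.000 → step 18: x=-0.873, v=-4.148, θ₁=0.915, ω₁=7.354, θ₂=0.696, ω₂=1.403
apply F[18]=-10.000 → step 19: x=-0.955, v=-4.091, θ₁=1.064, ω₁=7.478, θ₂=0.726, ω₂=1.588
apply F[19]=-10.000 → step 20: x=-1.036, v=-4.004, θ₁=1.214, ω₁=7.569, θ₂=0.760, ω₂=1.847
apply F[20]=-10.000 → step 21: x=-1.115, v=-3.895, θ₁=1.366, ω₁=7.647, θ₂=0.800, ω₂=2.174
apply F[21]=-10.000 → step 22: x=-1.192, v=-3.769, θ₁=1.520, ω₁=7.722, θ₂=0.848, ω₂=2.567
apply F[22]=-10.000 → step 23: x=-1.266, v=-3.629, θ₁=1.675, ω₁=7.794, θ₂=0.903, ω₂=3.025
apply F[23]=-10.000 → step 24: x=-1.337, v=-3.480, θ₁=1.832, ω₁=7.856, θ₂=0.969, ω₂=3.550
apply F[24]=-10.000 → step 25: x=-1.405, v=-3.328, θ₁=1.989, ω₁=7.889, θ₂=1.046, ω₂=4.144
apply F[25]=-10.000 → step 26: x=-1.470, v=-3.180, θ₁=2.147, ω₁=7.860, θ₂=1.135, ω₂=4.809
apply F[26]=-10.000 → step 27: x=-1.532, v=-3.052, θ₁=2.303, ω₁=7.721, θ₂=1.239, ω₂=5.543
apply F[27]=-10.000 → step 28: x=-1.592, v=-2.961, θ₁=2.454, ω₁=7.404, θ₂=1.357, ω₂=6.331
apply F[28]=-10.000 → step 29: x=-1.651, v=-2.926, θ₁=2.597, ω₁=6.835, θ₂=1.492, ω₂=7.148
apply F[29]=-10.000 → step 30: x=-1.710, v=-2.962, θ₁=2.726, ω₁=5.958, θ₂=1.643, ω₂=7.955
apply F[30]=-10.000 → step 31: x=-1.770, v=-3.066, θ₁=2.833, ω₁=4.765, θ₂=1.810, ω₂=8.721
apply F[31]=-10.000 → step 32: x=-1.833, v=-3.223, θ₁=2.915, ω₁=3.301, θ₂=1.992, ω₂=9.444
apply F[32]=-10.000 → step 33: x=-1.899, v=-3.407, θ₁=2.964, ω₁=1.657, θ₂=2.188, ω₂=10.152
apply F[33]=-10.000 → step 34: x=-1.969, v=-3.587, θ₁=2.981, ω₁=-0.027, θ₂=2.398, ω₂=10.881
apply F[34]=-10.000 → step 35: x=-2.042, v=-3.723, θ₁=2.965, ω₁=-1.475, θ₂=2.623, ω₂=11.575
Max |angle| over trajectory = 2.981 rad; bound = 1.766 → exceeded.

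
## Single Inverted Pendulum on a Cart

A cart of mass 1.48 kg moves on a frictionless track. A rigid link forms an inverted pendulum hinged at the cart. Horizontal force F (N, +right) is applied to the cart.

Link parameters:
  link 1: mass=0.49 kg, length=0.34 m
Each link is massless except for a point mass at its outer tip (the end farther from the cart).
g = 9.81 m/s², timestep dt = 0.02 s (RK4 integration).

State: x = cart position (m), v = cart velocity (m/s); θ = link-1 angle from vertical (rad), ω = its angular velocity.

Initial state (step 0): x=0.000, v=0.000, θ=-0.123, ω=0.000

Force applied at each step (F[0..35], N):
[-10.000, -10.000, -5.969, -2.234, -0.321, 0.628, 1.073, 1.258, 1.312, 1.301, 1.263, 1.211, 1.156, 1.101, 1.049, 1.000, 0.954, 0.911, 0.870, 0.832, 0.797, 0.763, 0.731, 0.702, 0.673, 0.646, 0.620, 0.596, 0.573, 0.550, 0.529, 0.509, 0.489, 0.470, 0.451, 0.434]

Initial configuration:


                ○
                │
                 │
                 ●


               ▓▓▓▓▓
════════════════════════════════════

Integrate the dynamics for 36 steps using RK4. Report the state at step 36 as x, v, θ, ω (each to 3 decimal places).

apply F[0]=-10.000 → step 1: x=-0.001, v=-0.127, θ=-0.120, ω=0.300
apply F[1]=-10.000 → step 2: x=-0.005, v=-0.254, θ=-0.111, ω=0.604
apply F[2]=-5.969 → step 3: x=-0.011, v=-0.328, θ=-0.097, ω=0.760
apply F[3]=-2.234 → step 4: x=-0.018, v=-0.352, θ=-0.082, ω=0.780
apply F[4]=-0.321 → step 5: x=-0.025, v=-0.352, θ=-0.067, ω=0.736
apply F[5]=+0.628 → step 6: x=-0.032, v=-0.339, θ=-0.053, ω=0.665
apply F[6]=+1.073 → step 7: x=-0.038, v=-0.322, θ=-0.040, ω=0.587
apply F[7]=+1.258 → step 8: x=-0.044, v=-0.303, θ=-0.029, ω=0.511
apply F[8]=+1.312 → step 9: x=-0.050, v=-0.283, θ=-0.020, ω=0.440
apply F[9]=+1.301 → step 10: x=-0.056, v=-0.265, θ=-0.012, ω=0.376
apply F[10]=+1.263 → step 11: x=-0.061, v=-0.247, θ=-0.005, ω=0.320
apply F[11]=+1.211 → step 12: x=-0.066, v=-0.231, θ=0.001, ω=0.270
apply F[12]=+1.156 → step 13: x=-0.070, v=-0.215, θ=0.006, ω=0.227
apply F[13]=+1.101 → step 14: x=-0.074, v=-0.201, θ=0.010, ω=0.190
apply F[14]=+1.049 → step 15: x=-0.078, v=-0.188, θ=0.014, ω=0.157
apply F[15]=+1.000 → step 16: x=-0.082, v=-0.175, θ=0.017, ω=0.129
apply F[16]=+0.954 → step 17: x=-0.085, v=-0.163, θ=0.019, ω=0.105
apply F[17]=+0.911 → step 18: x=-0.088, v=-0.152, θ=0.021, ω=0.084
apply F[18]=+0.870 → step 19: x=-0.091, v=-0.142, θ=0.022, ω=0.066
apply F[19]=+0.832 → step 20: x=-0.094, v=-0.132, θ=0.023, ω=0.050
apply F[20]=+0.797 → step 21: x=-0.097, v=-0.123, θ=0.024, ω=0.037
apply F[21]=+0.763 → step 22: x=-0.099, v=-0.114, θ=0.025, ω=0.026
apply F[22]=+0.731 → step 23: x=-0.101, v=-0.106, θ=0.025, ω=0.016
apply F[23]=+0.702 → step 24: x=-0.103, v=-0.098, θ=0.026, ω=0.008
apply F[24]=+0.673 → step 25: x=-0.105, v=-0.091, θ=0.026, ω=0.000
apply F[25]=+0.646 → step 26: x=-0.107, v=-0.084, θ=0.026, ω=-0.006
apply F[26]=+0.620 → step 27: x=-0.108, v=-0.077, θ=0.025, ω=-0.011
apply F[27]=+0.596 → step 28: x=-0.110, v=-0.071, θ=0.025, ω=-0.015
apply F[28]=+0.573 → step 29: x=-0.111, v=-0.064, θ=0.025, ω=-0.018
apply F[29]=+0.550 → step 30: x=-0.113, v=-0.059, θ=0.024, ω=-0.021
apply F[30]=+0.529 → step 31: x=-0.114, v=-0.053, θ=0.024, ω=-0.024
apply F[31]=+0.509 → step 32: x=-0.115, v=-0.048, θ=0.024, ω=-0.026
apply F[32]=+0.489 → step 33: x=-0.116, v=-0.043, θ=0.023, ω=-0.027
apply F[33]=+0.470 → step 34: x=-0.116, v=-0.038, θ=0.022, ω=-0.028
apply F[34]=+0.451 → step 35: x=-0.117, v=-0.033, θ=0.022, ω=-0.029
apply F[35]=+0.434 → step 36: x=-0.118, v=-0.029, θ=0.021, ω=-0.030

Answer: x=-0.118, v=-0.029, θ=0.021, ω=-0.030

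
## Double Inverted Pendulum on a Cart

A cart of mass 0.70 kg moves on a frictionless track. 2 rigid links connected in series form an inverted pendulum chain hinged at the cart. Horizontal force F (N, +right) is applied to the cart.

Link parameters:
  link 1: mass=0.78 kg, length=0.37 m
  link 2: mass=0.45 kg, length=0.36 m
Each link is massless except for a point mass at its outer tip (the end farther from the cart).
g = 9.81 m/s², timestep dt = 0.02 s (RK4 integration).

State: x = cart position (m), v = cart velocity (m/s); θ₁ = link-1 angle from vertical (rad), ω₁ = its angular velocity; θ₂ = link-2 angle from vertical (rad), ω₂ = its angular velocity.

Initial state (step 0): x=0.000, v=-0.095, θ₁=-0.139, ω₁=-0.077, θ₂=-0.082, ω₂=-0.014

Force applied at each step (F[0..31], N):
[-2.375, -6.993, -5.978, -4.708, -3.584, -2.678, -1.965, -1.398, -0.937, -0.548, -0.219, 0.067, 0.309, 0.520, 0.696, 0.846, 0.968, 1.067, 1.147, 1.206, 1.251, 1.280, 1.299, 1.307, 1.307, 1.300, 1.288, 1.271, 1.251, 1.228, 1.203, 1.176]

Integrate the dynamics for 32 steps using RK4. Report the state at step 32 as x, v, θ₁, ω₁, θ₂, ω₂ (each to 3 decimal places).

apply F[0]=-2.375 → step 1: x=-0.002, v=-0.115, θ₁=-0.141, ω₁=-0.116, θ₂=-0.082, ω₂=0.036
apply F[1]=-6.993 → step 2: x=-0.006, v=-0.262, θ₁=-0.140, ω₁=0.182, θ₂=-0.081, ω₂=0.092
apply F[2]=-5.978 → step 3: x=-0.012, v=-0.382, θ₁=-0.134, ω₁=0.412, θ₂=-0.078, ω₂=0.146
apply F[3]=-4.708 → step 4: x=-0.021, v=-0.470, θ₁=-0.125, ω₁=0.563, θ₂=-0.075, ω₂=0.193
apply F[4]=-3.584 → step 5: x=-0.031, v=-0.531, θ₁=-0.113, ω₁=0.650, θ₂=-0.070, ω₂=0.233
apply F[5]=-2.678 → step 6: x=-0.042, v=-0.571, θ₁=-0.099, ω₁=0.690, θ₂=-0.065, ω₂=0.266
apply F[6]=-1.965 → step 7: x=-0.053, v=-0.596, θ₁=-0.085, ω₁=0.699, θ₂=-0.060, ω₂=0.291
apply F[7]=-1.398 → step 8: x=-0.066, v=-0.609, θ₁=-0.071, ω₁=0.688, θ₂=-0.054, ω₂=0.309
apply F[8]=-0.937 → step 9: x=-0.078, v=-0.614, θ₁=-0.058, ω₁=0.663, θ₂=-0.048, ω₂=0.320
apply F[9]=-0.548 → step 10: x=-0.090, v=-0.613, θ₁=-0.045, ω₁=0.628, θ₂=-0.041, ω₂=0.326
apply F[10]=-0.219 → step 11: x=-0.102, v=-0.606, θ₁=-0.033, ω₁=0.589, θ₂=-0.035, ω₂=0.327
apply F[11]=+0.067 → step 12: x=-0.114, v=-0.594, θ₁=-0.022, ω₁=0.545, θ₂=-0.028, ω₂=0.324
apply F[12]=+0.309 → step 13: x=-0.126, v=-0.580, θ₁=-0.011, ω₁=0.500, θ₂=-0.022, ω₂=0.317
apply F[13]=+0.520 → step 14: x=-0.137, v=-0.563, θ₁=-0.002, ω₁=0.455, θ₂=-0.015, ω₂=0.306
apply F[14]=+0.696 → step 15: x=-0.148, v=-0.544, θ₁=0.007, ω₁=0.409, θ₂=-0.009, ω₂=0.294
apply F[15]=+0.846 → step 16: x=-0.159, v=-0.524, θ₁=0.015, ω₁=0.365, θ₂=-0.004, ω₂=0.279
apply F[16]=+0.968 → step 17: x=-0.169, v=-0.502, θ₁=0.022, ω₁=0.323, θ₂=0.002, ω₂=0.263
apply F[17]=+1.067 → step 18: x=-0.179, v=-0.480, θ₁=0.028, ω₁=0.282, θ₂=0.007, ω₂=0.245
apply F[18]=+1.147 → step 19: x=-0.189, v=-0.458, θ₁=0.033, ω₁=0.244, θ₂=0.012, ω₂=0.227
apply F[19]=+1.206 → step 20: x=-0.197, v=-0.435, θ₁=0.037, ω₁=0.209, θ₂=0.016, ω₂=0.209
apply F[20]=+1.251 → step 21: x=-0.206, v=-0.413, θ₁=0.041, ω₁=0.177, θ₂=0.020, ω₂=0.190
apply F[21]=+1.280 → step 22: x=-0.214, v=-0.391, θ₁=0.044, ω₁=0.147, θ₂=0.024, ω₂=0.172
apply F[22]=+1.299 → step 23: x=-0.222, v=-0.370, θ₁=0.047, ω₁=0.120, θ₂=0.027, ω₂=0.155
apply F[23]=+1.307 → step 24: x=-0.229, v=-0.349, θ₁=0.049, ω₁=0.096, θ₂=0.030, ω₂=0.137
apply F[24]=+1.307 → step 25: x=-0.236, v=-0.329, θ₁=0.051, ω₁=0.074, θ₂=0.032, ω₂=0.121
apply F[25]=+1.300 → step 26: x=-0.242, v=-0.310, θ₁=0.052, ω₁=0.055, θ₂=0.035, ω₂=0.105
apply F[26]=+1.288 → step 27: x=-0.248, v=-0.291, θ₁=0.053, ω₁=0.038, θ₂=0.037, ω₂=0.091
apply F[27]=+1.271 → step 28: x=-0.254, v=-0.274, θ₁=0.054, ω₁=0.023, θ₂=0.038, ω₂=0.077
apply F[28]=+1.251 → step 29: x=-0.259, v=-0.257, θ₁=0.054, ω₁=0.010, θ₂=0.040, ω₂=0.064
apply F[29]=+1.228 → step 30: x=-0.264, v=-0.240, θ₁=0.054, ω₁=-0.002, θ₂=0.041, ω₂=0.052
apply F[30]=+1.203 → step 31: x=-0.269, v=-0.224, θ₁=0.054, ω₁=-0.012, θ₂=0.042, ω₂=0.041
apply F[31]=+1.176 → step 32: x=-0.273, v=-0.209, θ₁=0.054, ω₁=-0.020, θ₂=0.042, ω₂=0.031

Answer: x=-0.273, v=-0.209, θ₁=0.054, ω₁=-0.020, θ₂=0.042, ω₂=0.031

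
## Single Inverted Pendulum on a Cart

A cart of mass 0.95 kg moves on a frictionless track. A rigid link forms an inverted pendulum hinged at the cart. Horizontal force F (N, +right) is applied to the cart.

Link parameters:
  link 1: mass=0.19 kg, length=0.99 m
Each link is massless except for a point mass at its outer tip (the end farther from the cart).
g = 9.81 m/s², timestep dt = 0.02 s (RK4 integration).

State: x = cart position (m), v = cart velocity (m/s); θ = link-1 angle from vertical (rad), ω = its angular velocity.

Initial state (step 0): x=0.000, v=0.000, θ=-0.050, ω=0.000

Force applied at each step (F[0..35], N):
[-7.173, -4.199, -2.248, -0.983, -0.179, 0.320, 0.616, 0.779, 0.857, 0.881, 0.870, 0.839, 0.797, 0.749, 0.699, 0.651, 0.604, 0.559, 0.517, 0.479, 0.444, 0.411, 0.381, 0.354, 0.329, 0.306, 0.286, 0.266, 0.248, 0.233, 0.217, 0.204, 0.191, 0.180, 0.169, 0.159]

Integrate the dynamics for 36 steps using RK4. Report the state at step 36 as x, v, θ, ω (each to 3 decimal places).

Answer: x=-0.090, v=-0.001, θ=0.011, ω=-0.013

Derivation:
apply F[0]=-7.173 → step 1: x=-0.001, v=-0.149, θ=-0.049, ω=0.141
apply F[1]=-4.199 → step 2: x=-0.005, v=-0.236, θ=-0.045, ω=0.219
apply F[2]=-2.248 → step 3: x=-0.011, v=-0.281, θ=-0.040, ω=0.256
apply F[3]=-0.983 → step 4: x=-0.016, v=-0.300, θ=-0.035, ω=0.268
apply F[4]=-0.179 → step 5: x=-0.022, v=-0.303, θ=-0.030, ω=0.264
apply F[5]=+0.320 → step 6: x=-0.028, v=-0.295, θ=-0.025, ω=0.251
apply F[6]=+0.616 → step 7: x=-0.034, v=-0.281, θ=-0.020, ω=0.233
apply F[7]=+0.779 → step 8: x=-0.040, v=-0.264, θ=-0.015, ω=0.212
apply F[8]=+0.857 → step 9: x=-0.045, v=-0.246, θ=-0.011, ω=0.191
apply F[9]=+0.881 → step 10: x=-0.049, v=-0.227, θ=-0.008, ω=0.170
apply F[10]=+0.870 → step 11: x=-0.054, v=-0.208, θ=-0.004, ω=0.150
apply F[11]=+0.839 → step 12: x=-0.058, v=-0.190, θ=-0.002, ω=0.131
apply F[12]=+0.797 → step 13: x=-0.061, v=-0.174, θ=0.001, ω=0.114
apply F[13]=+0.749 → step 14: x=-0.065, v=-0.158, θ=0.003, ω=0.099
apply F[14]=+0.699 → step 15: x=-0.068, v=-0.143, θ=0.005, ω=0.085
apply F[15]=+0.651 → step 16: x=-0.070, v=-0.130, θ=0.006, ω=0.072
apply F[16]=+0.604 → step 17: x=-0.073, v=-0.117, θ=0.008, ω=0.061
apply F[17]=+0.559 → step 18: x=-0.075, v=-0.106, θ=0.009, ω=0.051
apply F[18]=+0.517 → step 19: x=-0.077, v=-0.095, θ=0.010, ω=0.042
apply F[19]=+0.479 → step 20: x=-0.079, v=-0.086, θ=0.010, ω=0.034
apply F[20]=+0.444 → step 21: x=-0.081, v=-0.077, θ=0.011, ω=0.027
apply F[21]=+0.411 → step 22: x=-0.082, v=-0.069, θ=0.012, ω=0.021
apply F[22]=+0.381 → step 23: x=-0.083, v=-0.061, θ=0.012, ω=0.016
apply F[23]=+0.354 → step 24: x=-0.084, v=-0.054, θ=0.012, ω=0.011
apply F[24]=+0.329 → step 25: x=-0.085, v=-0.048, θ=0.012, ω=0.007
apply F[25]=+0.306 → step 26: x=-0.086, v=-0.042, θ=0.013, ω=0.004
apply F[26]=+0.286 → step 27: x=-0.087, v=-0.036, θ=0.013, ω=0.001
apply F[27]=+0.266 → step 28: x=-0.088, v=-0.031, θ=0.013, ω=-0.002
apply F[28]=+0.248 → step 29: x=-0.088, v=-0.026, θ=0.012, ω=-0.004
apply F[29]=+0.233 → step 30: x=-0.089, v=-0.022, θ=0.012, ω=-0.006
apply F[30]=+0.217 → step 31: x=-0.089, v=-0.018, θ=0.012, ω=-0.008
apply F[31]=+0.204 → step 32: x=-0.090, v=-0.014, θ=0.012, ω=-0.009
apply F[32]=+0.191 → step 33: x=-0.090, v=-0.010, θ=0.012, ω=-0.011
apply F[33]=+0.180 → step 34: x=-0.090, v=-0.007, θ=0.012, ω=-0.012
apply F[34]=+0.169 → step 35: x=-0.090, v=-0.004, θ=0.011, ω=-0.012
apply F[35]=+0.159 → step 36: x=-0.090, v=-0.001, θ=0.011, ω=-0.013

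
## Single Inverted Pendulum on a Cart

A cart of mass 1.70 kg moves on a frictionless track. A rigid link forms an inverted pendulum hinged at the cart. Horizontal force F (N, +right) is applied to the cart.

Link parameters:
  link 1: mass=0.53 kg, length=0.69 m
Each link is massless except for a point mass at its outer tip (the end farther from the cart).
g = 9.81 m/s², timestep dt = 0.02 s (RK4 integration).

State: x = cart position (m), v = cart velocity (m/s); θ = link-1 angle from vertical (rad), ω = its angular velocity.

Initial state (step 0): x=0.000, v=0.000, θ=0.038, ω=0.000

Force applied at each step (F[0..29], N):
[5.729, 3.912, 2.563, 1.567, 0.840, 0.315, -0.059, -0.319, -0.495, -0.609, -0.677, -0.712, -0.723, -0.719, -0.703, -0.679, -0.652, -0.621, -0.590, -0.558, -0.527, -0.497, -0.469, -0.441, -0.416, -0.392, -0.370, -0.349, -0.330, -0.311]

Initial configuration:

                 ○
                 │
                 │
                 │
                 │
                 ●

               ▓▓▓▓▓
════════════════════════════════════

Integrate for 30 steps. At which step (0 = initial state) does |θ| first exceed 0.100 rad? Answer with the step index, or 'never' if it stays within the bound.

Answer: never

Derivation:
apply F[0]=+5.729 → step 1: x=0.001, v=0.065, θ=0.037, ω=-0.084
apply F[1]=+3.912 → step 2: x=0.002, v=0.109, θ=0.035, ω=-0.137
apply F[2]=+2.563 → step 3: x=0.005, v=0.137, θ=0.032, ω=-0.168
apply F[3]=+1.567 → step 4: x=0.008, v=0.154, θ=0.028, ω=-0.183
apply F[4]=+0.840 → step 5: x=0.011, v=0.162, θ=0.025, ω=-0.188
apply F[5]=+0.315 → step 6: x=0.014, v=0.164, θ=0.021, ω=-0.185
apply F[6]=-0.059 → step 7: x=0.017, v=0.162, θ=0.017, ω=-0.176
apply F[7]=-0.319 → step 8: x=0.021, v=0.158, θ=0.014, ω=-0.165
apply F[8]=-0.495 → step 9: x=0.024, v=0.151, θ=0.011, ω=-0.152
apply F[9]=-0.609 → step 10: x=0.027, v=0.143, θ=0.008, ω=-0.138
apply F[10]=-0.677 → step 11: x=0.029, v=0.135, θ=0.005, ω=-0.124
apply F[11]=-0.712 → step 12: x=0.032, v=0.126, θ=0.003, ω=-0.111
apply F[12]=-0.723 → step 13: x=0.034, v=0.118, θ=0.001, ω=-0.098
apply F[13]=-0.719 → step 14: x=0.037, v=0.109, θ=-0.001, ω=-0.085
apply F[14]=-0.703 → step 15: x=0.039, v=0.101, θ=-0.003, ω=-0.074
apply F[15]=-0.679 → step 16: x=0.041, v=0.093, θ=-0.004, ω=-0.064
apply F[16]=-0.652 → step 17: x=0.043, v=0.086, θ=-0.005, ω=-0.054
apply F[17]=-0.621 → step 18: x=0.044, v=0.079, θ=-0.006, ω=-0.046
apply F[18]=-0.590 → step 19: x=0.046, v=0.072, θ=-0.007, ω=-0.038
apply F[19]=-0.558 → step 20: x=0.047, v=0.066, θ=-0.008, ω=-0.031
apply F[20]=-0.527 → step 21: x=0.048, v=0.061, θ=-0.008, ω=-0.025
apply F[21]=-0.497 → step 22: x=0.050, v=0.055, θ=-0.009, ω=-0.020
apply F[22]=-0.469 → step 23: x=0.051, v=0.050, θ=-0.009, ω=-0.015
apply F[23]=-0.441 → step 24: x=0.052, v=0.046, θ=-0.009, ω=-0.011
apply F[24]=-0.416 → step 25: x=0.052, v=0.041, θ=-0.009, ω=-0.008
apply F[25]=-0.392 → step 26: x=0.053, v=0.037, θ=-0.010, ω=-0.005
apply F[26]=-0.370 → step 27: x=0.054, v=0.033, θ=-0.010, ω=-0.002
apply F[27]=-0.349 → step 28: x=0.055, v=0.030, θ=-0.010, ω=0.000
apply F[28]=-0.330 → step 29: x=0.055, v=0.027, θ=-0.010, ω=0.002
apply F[29]=-0.311 → step 30: x=0.056, v=0.024, θ=-0.010, ω=0.004
max |θ| = 0.038 ≤ 0.100 over all 31 states.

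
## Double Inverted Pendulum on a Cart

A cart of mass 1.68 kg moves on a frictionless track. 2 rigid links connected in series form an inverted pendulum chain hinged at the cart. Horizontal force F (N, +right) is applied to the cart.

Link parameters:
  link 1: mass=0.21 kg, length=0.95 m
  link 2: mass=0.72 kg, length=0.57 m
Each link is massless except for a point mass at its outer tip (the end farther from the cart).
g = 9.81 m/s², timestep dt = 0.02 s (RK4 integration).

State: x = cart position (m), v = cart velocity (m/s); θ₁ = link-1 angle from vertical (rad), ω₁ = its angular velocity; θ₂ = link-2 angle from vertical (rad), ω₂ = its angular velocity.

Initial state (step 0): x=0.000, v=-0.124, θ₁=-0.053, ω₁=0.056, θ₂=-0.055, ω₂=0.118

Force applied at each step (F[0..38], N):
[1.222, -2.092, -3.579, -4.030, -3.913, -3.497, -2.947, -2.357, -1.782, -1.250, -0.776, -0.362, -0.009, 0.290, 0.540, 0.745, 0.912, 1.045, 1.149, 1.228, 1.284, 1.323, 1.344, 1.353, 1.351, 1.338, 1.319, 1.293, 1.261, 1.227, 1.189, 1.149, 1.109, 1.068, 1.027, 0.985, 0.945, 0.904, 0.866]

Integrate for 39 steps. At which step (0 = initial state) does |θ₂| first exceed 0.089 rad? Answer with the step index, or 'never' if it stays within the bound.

apply F[0]=+1.222 → step 1: x=-0.002, v=-0.104, θ₁=-0.052, ω₁=0.025, θ₂=-0.053, ω₂=0.116
apply F[1]=-2.092 → step 2: x=-0.005, v=-0.123, θ₁=-0.052, ω₁=0.034, θ₂=-0.050, ω₂=0.117
apply F[2]=-3.579 → step 3: x=-0.007, v=-0.160, θ₁=-0.051, ω₁=0.061, θ₂=-0.048, ω₂=0.120
apply F[3]=-4.030 → step 4: x=-0.011, v=-0.203, θ₁=-0.049, ω₁=0.093, θ₂=-0.046, ω₂=0.125
apply F[4]=-3.913 → step 5: x=-0.015, v=-0.244, θ₁=-0.047, ω₁=0.124, θ₂=-0.043, ω₂=0.130
apply F[5]=-3.497 → step 6: x=-0.021, v=-0.281, θ₁=-0.044, ω₁=0.150, θ₂=-0.040, ω₂=0.137
apply F[6]=-2.947 → step 7: x=-0.027, v=-0.311, θ₁=-0.041, ω₁=0.171, θ₂=-0.038, ω₂=0.142
apply F[7]=-2.357 → step 8: x=-0.033, v=-0.335, θ₁=-0.037, ω₁=0.186, θ₂=-0.035, ω₂=0.147
apply F[8]=-1.782 → step 9: x=-0.040, v=-0.352, θ₁=-0.034, ω₁=0.195, θ₂=-0.032, ω₂=0.151
apply F[9]=-1.250 → step 10: x=-0.047, v=-0.364, θ₁=-0.030, ω₁=0.199, θ₂=-0.029, ω₂=0.153
apply F[10]=-0.776 → step 11: x=-0.054, v=-0.370, θ₁=-0.026, ω₁=0.200, θ₂=-0.026, ω₂=0.154
apply F[11]=-0.362 → step 12: x=-0.062, v=-0.372, θ₁=-0.022, ω₁=0.197, θ₂=-0.022, ω₂=0.153
apply F[12]=-0.009 → step 13: x=-0.069, v=-0.370, θ₁=-0.018, ω₁=0.191, θ₂=-0.019, ω₂=0.152
apply F[13]=+0.290 → step 14: x=-0.077, v=-0.364, θ₁=-0.014, ω₁=0.184, θ₂=-0.016, ω₂=0.149
apply F[14]=+0.540 → step 15: x=-0.084, v=-0.357, θ₁=-0.011, ω₁=0.175, θ₂=-0.013, ω₂=0.145
apply F[15]=+0.745 → step 16: x=-0.091, v=-0.347, θ₁=-0.007, ω₁=0.165, θ₂=-0.011, ω₂=0.140
apply F[16]=+0.912 → step 17: x=-0.098, v=-0.335, θ₁=-0.004, ω₁=0.155, θ₂=-0.008, ω₂=0.134
apply F[17]=+1.045 → step 18: x=-0.104, v=-0.323, θ₁=-0.001, ω₁=0.144, θ₂=-0.005, ω₂=0.128
apply F[18]=+1.149 → step 19: x=-0.111, v=-0.309, θ₁=0.002, ω₁=0.133, θ₂=-0.003, ω₂=0.121
apply F[19]=+1.228 → step 20: x=-0.117, v=-0.295, θ₁=0.004, ω₁=0.122, θ₂=-0.000, ω₂=0.114
apply F[20]=+1.284 → step 21: x=-0.122, v=-0.280, θ₁=0.007, ω₁=0.111, θ₂=0.002, ω₂=0.107
apply F[21]=+1.323 → step 22: x=-0.128, v=-0.265, θ₁=0.009, ω₁=0.100, θ₂=0.004, ω₂=0.099
apply F[22]=+1.344 → step 23: x=-0.133, v=-0.250, θ₁=0.011, ω₁=0.090, θ₂=0.006, ω₂=0.091
apply F[23]=+1.353 → step 24: x=-0.138, v=-0.235, θ₁=0.012, ω₁=0.080, θ₂=0.007, ω₂=0.084
apply F[24]=+1.351 → step 25: x=-0.142, v=-0.221, θ₁=0.014, ω₁=0.071, θ₂=0.009, ω₂=0.077
apply F[25]=+1.338 → step 26: x=-0.147, v=-0.206, θ₁=0.015, ω₁=0.062, θ₂=0.011, ω₂=0.069
apply F[26]=+1.319 → step 27: x=-0.151, v=-0.192, θ₁=0.016, ω₁=0.054, θ₂=0.012, ω₂=0.062
apply F[27]=+1.293 → step 28: x=-0.154, v=-0.179, θ₁=0.017, ω₁=0.046, θ₂=0.013, ω₂=0.056
apply F[28]=+1.261 → step 29: x=-0.158, v=-0.166, θ₁=0.018, ω₁=0.039, θ₂=0.014, ω₂=0.049
apply F[29]=+1.227 → step 30: x=-0.161, v=-0.153, θ₁=0.019, ω₁=0.032, θ₂=0.015, ω₂=0.043
apply F[30]=+1.189 → step 31: x=-0.164, v=-0.141, θ₁=0.020, ω₁=0.026, θ₂=0.016, ω₂=0.037
apply F[31]=+1.149 → step 32: x=-0.167, v=-0.130, θ₁=0.020, ω₁=0.021, θ₂=0.017, ω₂=0.032
apply F[32]=+1.109 → step 33: x=-0.169, v=-0.119, θ₁=0.020, ω₁=0.016, θ₂=0.017, ω₂=0.027
apply F[33]=+1.068 → step 34: x=-0.171, v=-0.108, θ₁=0.021, ω₁=0.011, θ₂=0.018, ω₂=0.022
apply F[34]=+1.027 → step 35: x=-0.173, v=-0.098, θ₁=0.021, ω₁=0.007, θ₂=0.018, ω₂=0.018
apply F[35]=+0.985 → step 36: x=-0.175, v=-0.089, θ₁=0.021, ω₁=0.003, θ₂=0.018, ω₂=0.014
apply F[36]=+0.945 → step 37: x=-0.177, v=-0.080, θ₁=0.021, ω₁=-0.000, θ₂=0.019, ω₂=0.010
apply F[37]=+0.904 → step 38: x=-0.178, v=-0.071, θ₁=0.021, ω₁=-0.003, θ₂=0.019, ω₂=0.007
apply F[38]=+0.866 → step 39: x=-0.180, v=-0.063, θ₁=0.021, ω₁=-0.006, θ₂=0.019, ω₂=0.003
max |θ₂| = 0.055 ≤ 0.089 over all 40 states.

Answer: never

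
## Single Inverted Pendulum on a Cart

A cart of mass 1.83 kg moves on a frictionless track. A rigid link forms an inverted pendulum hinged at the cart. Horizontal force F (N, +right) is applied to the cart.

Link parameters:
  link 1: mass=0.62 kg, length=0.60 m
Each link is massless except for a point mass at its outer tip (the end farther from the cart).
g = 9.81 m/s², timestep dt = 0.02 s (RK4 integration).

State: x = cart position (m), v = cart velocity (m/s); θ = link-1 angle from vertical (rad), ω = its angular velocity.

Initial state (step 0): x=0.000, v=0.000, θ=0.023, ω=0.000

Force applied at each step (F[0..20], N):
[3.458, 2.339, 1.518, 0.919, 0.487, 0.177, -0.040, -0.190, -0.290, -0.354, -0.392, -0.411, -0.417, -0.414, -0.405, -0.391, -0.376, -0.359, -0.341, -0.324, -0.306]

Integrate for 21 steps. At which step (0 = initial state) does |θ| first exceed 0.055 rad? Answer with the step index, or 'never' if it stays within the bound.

Answer: never

Derivation:
apply F[0]=+3.458 → step 1: x=0.000, v=0.036, θ=0.022, ω=-0.053
apply F[1]=+2.339 → step 2: x=0.001, v=0.060, θ=0.021, ω=-0.086
apply F[2]=+1.518 → step 3: x=0.003, v=0.076, θ=0.019, ω=-0.105
apply F[3]=+0.919 → step 4: x=0.004, v=0.084, θ=0.017, ω=-0.114
apply F[4]=+0.487 → step 5: x=0.006, v=0.089, θ=0.015, ω=-0.116
apply F[5]=+0.177 → step 6: x=0.008, v=0.090, θ=0.012, ω=-0.113
apply F[6]=-0.040 → step 7: x=0.010, v=0.089, θ=0.010, ω=-0.107
apply F[7]=-0.190 → step 8: x=0.011, v=0.086, θ=0.008, ω=-0.100
apply F[8]=-0.290 → step 9: x=0.013, v=0.082, θ=0.006, ω=-0.091
apply F[9]=-0.354 → step 10: x=0.015, v=0.078, θ=0.005, ω=-0.082
apply F[10]=-0.392 → step 11: x=0.016, v=0.073, θ=0.003, ω=-0.074
apply F[11]=-0.411 → step 12: x=0.018, v=0.069, θ=0.002, ω=-0.065
apply F[12]=-0.417 → step 13: x=0.019, v=0.064, θ=0.000, ω=-0.057
apply F[13]=-0.414 → step 14: x=0.020, v=0.060, θ=-0.001, ω=-0.050
apply F[14]=-0.405 → step 15: x=0.021, v=0.055, θ=-0.002, ω=-0.043
apply F[15]=-0.391 → step 16: x=0.022, v=0.051, θ=-0.002, ω=-0.037
apply F[16]=-0.376 → step 17: x=0.023, v=0.047, θ=-0.003, ω=-0.031
apply F[17]=-0.359 → step 18: x=0.024, v=0.044, θ=-0.004, ω=-0.026
apply F[18]=-0.341 → step 19: x=0.025, v=0.040, θ=-0.004, ω=-0.022
apply F[19]=-0.324 → step 20: x=0.026, v=0.037, θ=-0.005, ω=-0.018
apply F[20]=-0.306 → step 21: x=0.027, v=0.034, θ=-0.005, ω=-0.014
max |θ| = 0.023 ≤ 0.055 over all 22 states.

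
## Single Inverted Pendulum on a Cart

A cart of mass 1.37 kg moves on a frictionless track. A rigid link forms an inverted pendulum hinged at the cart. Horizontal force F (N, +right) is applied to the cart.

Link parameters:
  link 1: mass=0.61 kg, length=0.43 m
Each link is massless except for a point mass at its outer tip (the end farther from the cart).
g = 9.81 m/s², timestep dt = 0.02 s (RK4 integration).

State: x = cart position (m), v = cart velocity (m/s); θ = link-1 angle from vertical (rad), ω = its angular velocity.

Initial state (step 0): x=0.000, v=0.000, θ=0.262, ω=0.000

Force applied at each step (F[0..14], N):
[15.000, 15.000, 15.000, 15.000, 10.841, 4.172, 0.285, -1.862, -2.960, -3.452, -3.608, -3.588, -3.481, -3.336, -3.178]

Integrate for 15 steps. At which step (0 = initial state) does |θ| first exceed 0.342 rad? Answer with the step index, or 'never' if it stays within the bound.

Answer: never

Derivation:
apply F[0]=+15.000 → step 1: x=0.002, v=0.192, θ=0.259, ω=-0.313
apply F[1]=+15.000 → step 2: x=0.008, v=0.384, θ=0.249, ω=-0.631
apply F[2]=+15.000 → step 3: x=0.017, v=0.578, θ=0.234, ω=-0.960
apply F[3]=+15.000 → step 4: x=0.031, v=0.775, θ=0.211, ω=-1.306
apply F[4]=+10.841 → step 5: x=0.048, v=0.916, θ=0.183, ω=-1.537
apply F[5]=+4.172 → step 6: x=0.067, v=0.963, θ=0.152, ω=-1.570
apply F[6]=+0.285 → step 7: x=0.086, v=0.957, θ=0.121, ω=-1.494
apply F[7]=-1.862 → step 8: x=0.104, v=0.922, θ=0.092, ω=-1.364
apply F[8]=-2.960 → step 9: x=0.122, v=0.872, θ=0.067, ω=-1.213
apply F[9]=-3.452 → step 10: x=0.139, v=0.817, θ=0.044, ω=-1.060
apply F[10]=-3.608 → step 11: x=0.155, v=0.762, θ=0.024, ω=-0.916
apply F[11]=-3.588 → step 12: x=0.170, v=0.708, θ=0.007, ω=-0.784
apply F[12]=-3.481 → step 13: x=0.183, v=0.657, θ=-0.007, ω=-0.666
apply F[13]=-3.336 → step 14: x=0.196, v=0.610, θ=-0.020, ω=-0.562
apply F[14]=-3.178 → step 15: x=0.208, v=0.566, θ=-0.030, ω=-0.470
max |θ| = 0.262 ≤ 0.342 over all 16 states.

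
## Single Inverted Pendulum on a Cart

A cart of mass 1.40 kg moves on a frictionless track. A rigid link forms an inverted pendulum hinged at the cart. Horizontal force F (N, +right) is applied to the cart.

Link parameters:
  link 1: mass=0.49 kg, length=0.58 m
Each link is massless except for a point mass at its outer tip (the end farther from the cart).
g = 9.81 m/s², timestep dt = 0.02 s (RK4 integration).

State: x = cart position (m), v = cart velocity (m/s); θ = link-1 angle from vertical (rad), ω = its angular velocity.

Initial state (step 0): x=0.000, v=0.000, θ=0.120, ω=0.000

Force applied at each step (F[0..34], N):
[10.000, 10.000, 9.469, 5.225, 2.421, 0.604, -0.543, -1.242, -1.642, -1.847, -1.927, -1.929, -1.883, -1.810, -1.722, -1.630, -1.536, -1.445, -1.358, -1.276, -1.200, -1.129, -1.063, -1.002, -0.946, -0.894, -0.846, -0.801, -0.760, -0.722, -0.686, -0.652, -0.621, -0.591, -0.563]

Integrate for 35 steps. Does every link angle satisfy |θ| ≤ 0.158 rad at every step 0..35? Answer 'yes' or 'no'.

apply F[0]=+10.000 → step 1: x=0.001, v=0.134, θ=0.118, ω=-0.189
apply F[1]=+10.000 → step 2: x=0.005, v=0.268, θ=0.112, ω=-0.380
apply F[2]=+9.469 → step 3: x=0.012, v=0.396, θ=0.103, ω=-0.562
apply F[3]=+5.225 → step 4: x=0.021, v=0.464, θ=0.091, ω=-0.646
apply F[4]=+2.421 → step 5: x=0.030, v=0.493, θ=0.078, ω=-0.667
apply F[5]=+0.604 → step 6: x=0.040, v=0.497, θ=0.065, ω=-0.650
apply F[6]=-0.543 → step 7: x=0.050, v=0.485, θ=0.052, ω=-0.610
apply F[7]=-1.242 → step 8: x=0.059, v=0.464, θ=0.040, ω=-0.559
apply F[8]=-1.642 → step 9: x=0.068, v=0.438, θ=0.030, ω=-0.503
apply F[9]=-1.847 → step 10: x=0.077, v=0.410, θ=0.020, ω=-0.446
apply F[10]=-1.927 → step 11: x=0.085, v=0.382, θ=0.012, ω=-0.391
apply F[11]=-1.929 → step 12: x=0.092, v=0.354, θ=0.005, ω=-0.340
apply F[12]=-1.883 → step 13: x=0.099, v=0.327, θ=-0.002, ω=-0.293
apply F[13]=-1.810 → step 14: x=0.105, v=0.301, θ=-0.007, ω=-0.250
apply F[14]=-1.722 → step 15: x=0.111, v=0.277, θ=-0.012, ω=-0.212
apply F[15]=-1.630 → step 16: x=0.116, v=0.255, θ=-0.016, ω=-0.178
apply F[16]=-1.536 → step 17: x=0.121, v=0.234, θ=-0.019, ω=-0.148
apply F[17]=-1.445 → step 18: x=0.126, v=0.215, θ=-0.022, ω=-0.122
apply F[18]=-1.358 → step 19: x=0.130, v=0.197, θ=-0.024, ω=-0.099
apply F[19]=-1.276 → step 20: x=0.134, v=0.180, θ=-0.026, ω=-0.079
apply F[20]=-1.200 → step 21: x=0.137, v=0.165, θ=-0.027, ω=-0.061
apply F[21]=-1.129 → step 22: x=0.140, v=0.151, θ=-0.028, ω=-0.046
apply F[22]=-1.063 → step 23: x=0.143, v=0.138, θ=-0.029, ω=-0.033
apply F[23]=-1.002 → step 24: x=0.146, v=0.125, θ=-0.029, ω=-0.022
apply F[24]=-0.946 → step 25: x=0.148, v=0.114, θ=-0.030, ω=-0.012
apply F[25]=-0.894 → step 26: x=0.150, v=0.103, θ=-0.030, ω=-0.004
apply F[26]=-0.846 → step 27: x=0.152, v=0.093, θ=-0.030, ω=0.004
apply F[27]=-0.801 → step 28: x=0.154, v=0.084, θ=-0.030, ω=0.010
apply F[28]=-0.760 → step 29: x=0.156, v=0.075, θ=-0.030, ω=0.015
apply F[29]=-0.722 → step 30: x=0.157, v=0.067, θ=-0.029, ω=0.019
apply F[30]=-0.686 → step 31: x=0.158, v=0.059, θ=-0.029, ω=0.023
apply F[31]=-0.652 → step 32: x=0.159, v=0.051, θ=-0.028, ω=0.026
apply F[32]=-0.621 → step 33: x=0.160, v=0.044, θ=-0.028, ω=0.028
apply F[33]=-0.591 → step 34: x=0.161, v=0.038, θ=-0.027, ω=0.030
apply F[34]=-0.563 → step 35: x=0.162, v=0.032, θ=-0.027, ω=0.032
Max |angle| over trajectory = 0.120 rad; bound = 0.158 → within bound.

Answer: yes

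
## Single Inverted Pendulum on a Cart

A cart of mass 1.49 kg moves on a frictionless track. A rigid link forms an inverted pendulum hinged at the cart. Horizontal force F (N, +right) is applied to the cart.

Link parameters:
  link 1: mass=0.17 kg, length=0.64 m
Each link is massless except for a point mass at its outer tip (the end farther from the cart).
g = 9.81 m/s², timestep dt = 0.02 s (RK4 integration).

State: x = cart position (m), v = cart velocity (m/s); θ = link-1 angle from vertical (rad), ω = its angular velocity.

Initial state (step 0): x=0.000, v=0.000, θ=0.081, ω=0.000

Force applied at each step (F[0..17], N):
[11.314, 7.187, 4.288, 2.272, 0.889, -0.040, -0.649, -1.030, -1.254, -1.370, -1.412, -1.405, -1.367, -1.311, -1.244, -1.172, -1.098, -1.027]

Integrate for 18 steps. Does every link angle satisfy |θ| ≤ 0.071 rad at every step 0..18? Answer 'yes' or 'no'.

apply F[0]=+11.314 → step 1: x=0.001, v=0.150, θ=0.079, ω=-0.209
apply F[1]=+7.187 → step 2: x=0.005, v=0.245, θ=0.073, ω=-0.333
apply F[2]=+4.288 → step 3: x=0.011, v=0.301, θ=0.066, ω=-0.399
apply F[3]=+2.272 → step 4: x=0.017, v=0.330, θ=0.058, ω=-0.425
apply F[4]=+0.889 → step 5: x=0.024, v=0.341, θ=0.049, ω=-0.426
apply F[5]=-0.040 → step 6: x=0.031, v=0.339, θ=0.041, ω=-0.409
apply F[6]=-0.649 → step 7: x=0.037, v=0.329, θ=0.033, ω=-0.383
apply F[7]=-1.030 → step 8: x=0.044, v=0.315, θ=0.026, ω=-0.352
apply F[8]=-1.254 → step 9: x=0.050, v=0.298, θ=0.019, ω=-0.318
apply F[9]=-1.370 → step 10: x=0.056, v=0.279, θ=0.013, ω=-0.283
apply F[10]=-1.412 → step 11: x=0.061, v=0.260, θ=0.008, ω=-0.250
apply F[11]=-1.405 → step 12: x=0.066, v=0.241, θ=0.003, ω=-0.219
apply F[12]=-1.367 → step 13: x=0.071, v=0.222, θ=-0.001, ω=-0.190
apply F[13]=-1.311 → step 14: x=0.075, v=0.205, θ=-0.005, ω=-0.163
apply F[14]=-1.244 → step 15: x=0.079, v=0.188, θ=-0.008, ω=-0.139
apply F[15]=-1.172 → step 16: x=0.083, v=0.173, θ=-0.010, ω=-0.118
apply F[16]=-1.098 → step 17: x=0.086, v=0.158, θ=-0.012, ω=-0.099
apply F[17]=-1.027 → step 18: x=0.089, v=0.145, θ=-0.014, ω=-0.081
Max |angle| over trajectory = 0.081 rad; bound = 0.071 → exceeded.

Answer: no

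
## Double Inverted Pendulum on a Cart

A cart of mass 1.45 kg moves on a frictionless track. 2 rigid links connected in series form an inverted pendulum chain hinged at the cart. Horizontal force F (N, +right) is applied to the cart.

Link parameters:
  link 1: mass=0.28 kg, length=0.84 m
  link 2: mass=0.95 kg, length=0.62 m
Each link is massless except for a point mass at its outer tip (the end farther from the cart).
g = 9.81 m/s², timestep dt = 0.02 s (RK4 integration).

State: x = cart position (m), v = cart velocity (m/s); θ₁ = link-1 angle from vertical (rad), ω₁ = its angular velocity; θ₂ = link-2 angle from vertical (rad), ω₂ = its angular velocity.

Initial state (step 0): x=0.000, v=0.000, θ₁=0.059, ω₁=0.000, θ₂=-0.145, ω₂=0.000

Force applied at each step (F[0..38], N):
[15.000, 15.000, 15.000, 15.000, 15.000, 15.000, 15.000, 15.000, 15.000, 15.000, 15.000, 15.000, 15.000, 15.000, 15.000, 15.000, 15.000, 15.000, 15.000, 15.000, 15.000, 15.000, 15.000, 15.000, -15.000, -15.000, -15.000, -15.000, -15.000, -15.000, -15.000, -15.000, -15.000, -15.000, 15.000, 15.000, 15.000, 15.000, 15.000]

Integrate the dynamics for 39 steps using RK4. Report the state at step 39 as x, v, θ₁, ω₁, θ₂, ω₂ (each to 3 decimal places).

Answer: x=1.639, v=0.075, θ₁=-2.508, ω₁=0.450, θ₂=-2.292, ω₂=-15.113

Derivation:
apply F[0]=+15.000 → step 1: x=0.002, v=0.198, θ₁=0.058, ω₁=-0.075, θ₂=-0.148, ω₂=-0.262
apply F[1]=+15.000 → step 2: x=0.008, v=0.396, θ₁=0.056, ω₁=-0.151, θ₂=-0.155, ω₂=-0.525
apply F[2]=+15.000 → step 3: x=0.018, v=0.595, θ₁=0.052, ω₁=-0.228, θ₂=-0.169, ω₂=-0.790
apply F[3]=+15.000 → step 4: x=0.032, v=0.795, θ₁=0.047, ω₁=-0.308, θ₂=-0.187, ω₂=-1.057
apply F[4]=+15.000 → step 5: x=0.050, v=0.996, θ₁=0.040, ω₁=-0.392, θ₂=-0.211, ω₂=-1.327
apply F[5]=+15.000 → step 6: x=0.072, v=1.198, θ₁=0.031, ω₁=-0.483, θ₂=-0.240, ω₂=-1.595
apply F[6]=+15.000 → step 7: x=0.098, v=1.402, θ₁=0.020, ω₁=-0.584, θ₂=-0.275, ω₂=-1.859
apply F[7]=+15.000 → step 8: x=0.128, v=1.608, θ₁=0.008, ω₁=-0.700, θ₂=-0.314, ω₂=-2.115
apply F[8]=+15.000 → step 9: x=0.162, v=1.814, θ₁=-0.008, ω₁=-0.836, θ₂=-0.359, ω₂=-2.356
apply F[9]=+15.000 → step 10: x=0.200, v=2.023, θ₁=-0.026, ω₁=-0.996, θ₂=-0.409, ω₂=-2.575
apply F[10]=+15.000 → step 11: x=0.243, v=2.232, θ₁=-0.048, ω₁=-1.184, θ₂=-0.462, ω₂=-2.767
apply F[11]=+15.000 → step 12: x=0.290, v=2.441, θ₁=-0.074, ω₁=-1.404, θ₂=-0.519, ω₂=-2.924
apply F[12]=+15.000 → step 13: x=0.340, v=2.651, θ₁=-0.104, ω₁=-1.660, θ₂=-0.579, ω₂=-3.039
apply F[13]=+15.000 → step 14: x=0.396, v=2.860, θ₁=-0.140, ω₁=-1.952, θ₂=-0.640, ω₂=-3.105
apply F[14]=+15.000 → step 15: x=0.455, v=3.067, θ₁=-0.182, ω₁=-2.283, θ₂=-0.703, ω₂=-3.113
apply F[15]=+15.000 → step 16: x=0.518, v=3.271, θ₁=-0.232, ω₁=-2.653, θ₂=-0.764, ω₂=-3.053
apply F[16]=+15.000 → step 17: x=0.586, v=3.469, θ₁=-0.289, ω₁=-3.061, θ₂=-0.824, ω₂=-2.915
apply F[17]=+15.000 → step 18: x=0.657, v=3.659, θ₁=-0.354, ω₁=-3.507, θ₂=-0.880, ω₂=-2.685
apply F[18]=+15.000 → step 19: x=0.732, v=3.835, θ₁=-0.429, ω₁=-3.992, θ₂=-0.931, ω₂=-2.350
apply F[19]=+15.000 → step 20: x=0.810, v=3.988, θ₁=-0.514, ω₁=-4.513, θ₂=-0.974, ω₂=-1.900
apply F[20]=+15.000 → step 21: x=0.891, v=4.108, θ₁=-0.610, ω₁=-5.064, θ₂=-1.006, ω₂=-1.333
apply F[21]=+15.000 → step 22: x=0.974, v=4.175, θ₁=-0.717, ω₁=-5.625, θ₂=-1.026, ω₂=-0.679
apply F[22]=+15.000 → step 23: x=1.058, v=4.167, θ₁=-0.835, ω₁=-6.135, θ₂=-1.033, ω₂=-0.039
apply F[23]=+15.000 → step 24: x=1.140, v=4.075, θ₁=-0.961, ω₁=-6.488, θ₂=-1.029, ω₂=0.383
apply F[24]=-15.000 → step 25: x=1.218, v=3.678, θ₁=-1.091, ω₁=-6.443, θ₂=-1.021, ω₂=0.382
apply F[25]=-15.000 → step 26: x=1.287, v=3.288, θ₁=-1.219, ω₁=-6.341, θ₂=-1.016, ω₂=0.156
apply F[26]=-15.000 → step 27: x=1.349, v=2.916, θ₁=-1.344, ω₁=-6.232, θ₂=-1.016, ω₂=-0.221
apply F[27]=-15.000 → step 28: x=1.404, v=2.561, θ₁=-1.468, ω₁=-6.143, θ₂=-1.025, ω₂=-0.693
apply F[28]=-15.000 → step 29: x=1.452, v=2.217, θ₁=-1.590, ω₁=-6.083, θ₂=-1.044, ω₂=-1.234
apply F[29]=-15.000 → step 30: x=1.493, v=1.881, θ₁=-1.712, ω₁=-6.045, θ₂=-1.075, ω₂=-1.842
apply F[30]=-15.000 → step 31: x=1.527, v=1.546, θ₁=-1.832, ω₁=-6.016, θ₂=-1.118, ω₂=-2.523
apply F[31]=-15.000 → step 32: x=1.555, v=1.211, θ₁=-1.952, ω₁=-5.978, θ₂=-1.176, ω₂=-3.289
apply F[32]=-15.000 → step 33: x=1.576, v=0.874, θ₁=-2.071, ω₁=-5.905, θ₂=-1.250, ω₂=-4.150
apply F[33]=-15.000 → step 34: x=1.590, v=0.535, θ₁=-2.188, ω₁=-5.765, θ₂=-1.343, ω₂=-5.118
apply F[34]=+15.000 → step 35: x=1.600, v=0.547, θ₁=-2.296, ω₁=-5.052, θ₂=-1.461, ω₂=-6.671
apply F[35]=+15.000 → step 36: x=1.612, v=0.563, θ₁=-2.388, ω₁=-4.109, θ₂=-1.610, ω₂=-8.288
apply F[36]=+15.000 → step 37: x=1.623, v=0.556, θ₁=-2.459, ω₁=-2.864, θ₂=-1.794, ω₂=-10.094
apply F[37]=+15.000 → step 38: x=1.633, v=0.458, θ₁=-2.500, ω₁=-1.249, θ₂=-2.017, ω₂=-12.349
apply F[38]=+15.000 → step 39: x=1.639, v=0.075, θ₁=-2.508, ω₁=0.450, θ₂=-2.292, ω₂=-15.113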